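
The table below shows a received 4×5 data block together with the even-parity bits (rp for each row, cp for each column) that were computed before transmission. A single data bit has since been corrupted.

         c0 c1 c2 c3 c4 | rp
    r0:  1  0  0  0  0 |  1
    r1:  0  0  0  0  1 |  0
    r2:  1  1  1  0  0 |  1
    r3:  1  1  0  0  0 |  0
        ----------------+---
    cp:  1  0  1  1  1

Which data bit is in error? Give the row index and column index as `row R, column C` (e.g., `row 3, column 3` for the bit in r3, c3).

row 1, column 3

Recompute each row's even parity and compare to rp:
  r0: data parity 1, sent rp 1 → ok
  r1: data parity 1, sent rp 0 → mismatch
  r2: data parity 1, sent rp 1 → ok
  r3: data parity 0, sent rp 0 → ok
Recompute each column's even parity and compare to cp:
  c0: data parity 1, sent cp 1 → ok
  c1: data parity 0, sent cp 0 → ok
  c2: data parity 1, sent cp 1 → ok
  c3: data parity 0, sent cp 1 → mismatch
  c4: data parity 1, sent cp 1 → ok
Exactly one row (r1) and one column (c3) fail → the flipped bit is at their intersection.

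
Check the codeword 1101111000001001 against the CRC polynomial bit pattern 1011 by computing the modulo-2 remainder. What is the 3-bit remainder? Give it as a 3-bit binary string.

Modulo-2 division of 1101111000001001 by 1011:
  pos 0: 1101 XOR 1011 = 0110
  pos 1: 1101 XOR 1011 = 0110
  pos 2: 1101 XOR 1011 = 0110
  pos 3: 1101 XOR 1011 = 0110
  pos 4: 1100 XOR 1011 = 0111
  pos 5: 1110 XOR 1011 = 0101
  pos 6: 1010 XOR 1011 = 0001
  pos 9: 1001 XOR 1011 = 0010
  pos 11: 1000 XOR 1011 = 0011
Remainder = 111 (nonzero — an error is detected).

111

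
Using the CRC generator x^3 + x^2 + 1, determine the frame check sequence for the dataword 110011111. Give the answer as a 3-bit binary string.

100

Append 3 zeros: 110011111000. Divide by 1101 (XOR where the leading bit is 1):
  pos 0: 1100 XOR 1101 = 0001
  pos 3: 1111 XOR 1101 = 0010
  pos 5: 1011 XOR 1101 = 0110
  pos 6: 1100 XOR 1101 = 0001
Remainder (last 3 bits) = 100. This is the CRC / FCS.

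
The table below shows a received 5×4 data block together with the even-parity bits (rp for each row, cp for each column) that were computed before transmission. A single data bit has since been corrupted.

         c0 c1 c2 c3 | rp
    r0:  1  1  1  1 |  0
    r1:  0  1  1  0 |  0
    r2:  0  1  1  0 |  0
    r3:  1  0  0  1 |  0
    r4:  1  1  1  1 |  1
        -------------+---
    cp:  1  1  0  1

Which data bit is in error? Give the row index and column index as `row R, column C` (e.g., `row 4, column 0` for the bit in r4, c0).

Recompute each row's even parity and compare to rp:
  r0: data parity 0, sent rp 0 → ok
  r1: data parity 0, sent rp 0 → ok
  r2: data parity 0, sent rp 0 → ok
  r3: data parity 0, sent rp 0 → ok
  r4: data parity 0, sent rp 1 → mismatch
Recompute each column's even parity and compare to cp:
  c0: data parity 1, sent cp 1 → ok
  c1: data parity 0, sent cp 1 → mismatch
  c2: data parity 0, sent cp 0 → ok
  c3: data parity 1, sent cp 1 → ok
Exactly one row (r4) and one column (c1) fail → the flipped bit is at their intersection.

row 4, column 1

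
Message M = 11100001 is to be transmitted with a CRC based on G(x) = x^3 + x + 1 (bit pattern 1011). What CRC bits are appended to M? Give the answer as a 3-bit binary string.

Append 3 zeros: 11100001000. Divide by 1011 (XOR where the leading bit is 1):
  pos 0: 1110 XOR 1011 = 0101
  pos 1: 1010 XOR 1011 = 0001
  pos 4: 1001 XOR 1011 = 0010
  pos 6: 1000 XOR 1011 = 0011
Remainder (last 3 bits) = 110. This is the CRC / FCS.

110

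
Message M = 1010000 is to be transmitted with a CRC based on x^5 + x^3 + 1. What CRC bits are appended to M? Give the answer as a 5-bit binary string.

10010

Append 5 zeros: 101000000000. Divide by 101001 (XOR where the leading bit is 1):
  pos 0: 101000 XOR 101001 = 000001
  pos 5: 100000 XOR 101001 = 001001
Remainder (last 5 bits) = 10010. This is the CRC / FCS.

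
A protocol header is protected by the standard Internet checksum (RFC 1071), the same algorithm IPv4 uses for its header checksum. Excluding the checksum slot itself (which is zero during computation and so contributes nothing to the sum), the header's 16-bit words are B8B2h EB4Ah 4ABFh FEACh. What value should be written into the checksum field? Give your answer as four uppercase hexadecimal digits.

One's-complement addition (fold any carry out of bit 15 back into bit 0):
  0xB8B2 + 0xEB4A = 0x1A3FC → wrap carry → 0xA3FD
  0xA3FD + 0x4ABF = 0x0EEBC
  0xEEBC + 0xFEAC = 0x1ED68 → wrap carry → 0xED69
One's-complement sum = 0xED69.
Checksum = ~0xED69 & 0xFFFF = 0x1296.

1296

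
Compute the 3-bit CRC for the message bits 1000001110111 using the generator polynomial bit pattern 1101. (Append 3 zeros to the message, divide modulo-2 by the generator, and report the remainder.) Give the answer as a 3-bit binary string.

100

Append 3 zeros: 1000001110111000. Divide by 1101 (XOR where the leading bit is 1):
  pos 0: 1000 XOR 1101 = 0101
  pos 1: 1010 XOR 1101 = 0111
  pos 2: 1110 XOR 1101 = 0011
  pos 4: 1111 XOR 1101 = 0010
  pos 6: 1010 XOR 1101 = 0111
  pos 7: 1111 XOR 1101 = 0010
  pos 9: 1011 XOR 1101 = 0110
  pos 10: 1100 XOR 1101 = 0001
Remainder (last 3 bits) = 100. This is the CRC / FCS.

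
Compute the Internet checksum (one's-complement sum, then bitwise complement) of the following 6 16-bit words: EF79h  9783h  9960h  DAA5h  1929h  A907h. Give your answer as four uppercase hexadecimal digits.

42CB

One's-complement addition (fold any carry out of bit 15 back into bit 0):
  0xEF79 + 0x9783 = 0x186FC → wrap carry → 0x86FD
  0x86FD + 0x9960 = 0x1205D → wrap carry → 0x205E
  0x205E + 0xDAA5 = 0x0FB03
  0xFB03 + 0x1929 = 0x1142C → wrap carry → 0x142D
  0x142D + 0xA907 = 0x0BD34
One's-complement sum = 0xBD34.
Checksum = ~0xBD34 & 0xFFFF = 0x42CB.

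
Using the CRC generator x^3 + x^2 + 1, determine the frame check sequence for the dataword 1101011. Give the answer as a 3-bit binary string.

Append 3 zeros: 1101011000. Divide by 1101 (XOR where the leading bit is 1):
  pos 0: 1101 XOR 1101 = 0000
  pos 5: 1100 XOR 1101 = 0001
Remainder (last 3 bits) = 010. This is the CRC / FCS.

010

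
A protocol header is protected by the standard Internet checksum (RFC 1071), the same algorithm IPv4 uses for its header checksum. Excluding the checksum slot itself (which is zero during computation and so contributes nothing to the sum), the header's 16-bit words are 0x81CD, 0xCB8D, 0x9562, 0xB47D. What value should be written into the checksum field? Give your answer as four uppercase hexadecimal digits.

68C4

One's-complement addition (fold any carry out of bit 15 back into bit 0):
  0x81CD + 0xCB8D = 0x14D5A → wrap carry → 0x4D5B
  0x4D5B + 0x9562 = 0x0E2BD
  0xE2BD + 0xB47D = 0x1973A → wrap carry → 0x973B
One's-complement sum = 0x973B.
Checksum = ~0x973B & 0xFFFF = 0x68C4.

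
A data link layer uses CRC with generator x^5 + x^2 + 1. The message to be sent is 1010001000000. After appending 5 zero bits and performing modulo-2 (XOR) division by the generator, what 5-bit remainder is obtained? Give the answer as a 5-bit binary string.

01011

Append 5 zeros: 101000100000000000. Divide by 100101 (XOR where the leading bit is 1):
  pos 0: 101000 XOR 100101 = 001101
  pos 2: 110110 XOR 100101 = 010011
  pos 3: 100110 XOR 100101 = 000011
  pos 7: 110000 XOR 100101 = 010101
  pos 8: 101010 XOR 100101 = 001111
  pos 10: 111100 XOR 100101 = 011001
  pos 11: 110010 XOR 100101 = 010111
  pos 12: 101110 XOR 100101 = 001011
Remainder (last 5 bits) = 01011. This is the CRC / FCS.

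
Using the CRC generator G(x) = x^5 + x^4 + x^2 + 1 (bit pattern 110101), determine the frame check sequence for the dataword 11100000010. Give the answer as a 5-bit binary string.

01001

Append 5 zeros: 1110000001000000. Divide by 110101 (XOR where the leading bit is 1):
  pos 0: 111000 XOR 110101 = 001101
  pos 2: 110100 XOR 110101 = 000001
  pos 7: 101000 XOR 110101 = 011101
  pos 8: 111010 XOR 110101 = 001111
  pos 10: 111100 XOR 110101 = 001001
Remainder (last 5 bits) = 01001. This is the CRC / FCS.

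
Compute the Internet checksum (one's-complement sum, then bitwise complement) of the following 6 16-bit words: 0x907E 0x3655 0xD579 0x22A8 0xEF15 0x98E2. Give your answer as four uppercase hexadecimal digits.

One's-complement addition (fold any carry out of bit 15 back into bit 0):
  0x907E + 0x3655 = 0x0C6D3
  0xC6D3 + 0xD579 = 0x19C4C → wrap carry → 0x9C4D
  0x9C4D + 0x22A8 = 0x0BEF5
  0xBEF5 + 0xEF15 = 0x1AE0A → wrap carry → 0xAE0B
  0xAE0B + 0x98E2 = 0x146ED → wrap carry → 0x46EE
One's-complement sum = 0x46EE.
Checksum = ~0x46EE & 0xFFFF = 0xB911.

B911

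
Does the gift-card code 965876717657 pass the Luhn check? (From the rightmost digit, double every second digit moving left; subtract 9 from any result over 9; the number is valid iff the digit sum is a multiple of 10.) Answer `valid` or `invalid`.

valid

From the right, keep odd positions and double even positions (subtract 9 from any doubled value over 9):
  doubled (positions 2,4,...): 1 5 5 5 1 9 → sum 26
  kept (positions 1,3,...): 7 6 1 6 8 6 → sum 34
Total = 60.
60 mod 10 = 0, so the number is valid.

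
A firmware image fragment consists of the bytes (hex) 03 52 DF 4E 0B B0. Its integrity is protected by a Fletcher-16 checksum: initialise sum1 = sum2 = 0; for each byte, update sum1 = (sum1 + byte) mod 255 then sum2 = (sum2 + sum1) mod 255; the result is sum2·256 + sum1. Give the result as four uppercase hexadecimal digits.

Running sums (mod 255):
  after byte 0 (03): sum1=3, sum2=3
  after byte 1 (52): sum1=85, sum2=88
  after byte 2 (DF): sum1=53, sum2=141
  after byte 3 (4E): sum1=131, sum2=17
  after byte 4 (0B): sum1=142, sum2=159
  after byte 5 (B0): sum1=63, sum2=222
Checksum = sum2·256 + sum1 = 222·256 + 63 = 56895 = 0xDE3F.

DE3F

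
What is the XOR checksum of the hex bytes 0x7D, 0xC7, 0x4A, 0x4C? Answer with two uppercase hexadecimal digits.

BC

XOR the bytes together:
  start with 0x7D
  0x7D ⊕ 0xC7 = 0xBA
  0xBA ⊕ 0x4A = 0xF0
  0xF0 ⊕ 0x4C = 0xBC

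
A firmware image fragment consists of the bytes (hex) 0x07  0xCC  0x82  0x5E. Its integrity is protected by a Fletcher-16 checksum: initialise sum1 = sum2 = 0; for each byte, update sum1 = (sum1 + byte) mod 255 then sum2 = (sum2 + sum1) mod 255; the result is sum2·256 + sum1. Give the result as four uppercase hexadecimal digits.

E5B4

Running sums (mod 255):
  after byte 0 (0x07): sum1=7, sum2=7
  after byte 1 (0xCC): sum1=211, sum2=218
  after byte 2 (0x82): sum1=86, sum2=49
  after byte 3 (0x5E): sum1=180, sum2=229
Checksum = sum2·256 + sum1 = 229·256 + 180 = 58804 = 0xE5B4.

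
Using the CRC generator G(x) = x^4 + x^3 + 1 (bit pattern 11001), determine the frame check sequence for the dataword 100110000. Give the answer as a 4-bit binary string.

Append 4 zeros: 1001100000000. Divide by 11001 (XOR where the leading bit is 1):
  pos 0: 10011 XOR 11001 = 01010
  pos 1: 10100 XOR 11001 = 01101
  pos 2: 11010 XOR 11001 = 00011
  pos 5: 11000 XOR 11001 = 00001
Remainder (last 4 bits) = 1000. This is the CRC / FCS.

1000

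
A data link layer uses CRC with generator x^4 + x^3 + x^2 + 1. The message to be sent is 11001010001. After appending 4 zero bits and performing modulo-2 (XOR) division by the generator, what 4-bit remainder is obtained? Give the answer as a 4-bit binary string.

1000

Append 4 zeros: 110010100010000. Divide by 11101 (XOR where the leading bit is 1):
  pos 0: 11001 XOR 11101 = 00100
  pos 2: 10001 XOR 11101 = 01100
  pos 3: 11000 XOR 11101 = 00101
  pos 5: 10100 XOR 11101 = 01001
  pos 6: 10011 XOR 11101 = 01110
  pos 7: 11100 XOR 11101 = 00001
Remainder (last 4 bits) = 1000. This is the CRC / FCS.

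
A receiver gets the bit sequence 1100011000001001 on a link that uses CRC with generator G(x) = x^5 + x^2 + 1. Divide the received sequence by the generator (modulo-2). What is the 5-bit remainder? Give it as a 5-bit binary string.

Modulo-2 division of 1100011000001001 by 100101:
  pos 0: 110001 XOR 100101 = 010100
  pos 1: 101001 XOR 100101 = 001100
  pos 3: 110000 XOR 100101 = 010101
  pos 4: 101010 XOR 100101 = 001111
  pos 6: 111100 XOR 100101 = 011001
  pos 7: 110011 XOR 100101 = 010110
  pos 8: 101100 XOR 100101 = 001001
  pos 10: 100101 XOR 100101 = 000000
Remainder = 00000 (zero — the frame passes the CRC check).

00000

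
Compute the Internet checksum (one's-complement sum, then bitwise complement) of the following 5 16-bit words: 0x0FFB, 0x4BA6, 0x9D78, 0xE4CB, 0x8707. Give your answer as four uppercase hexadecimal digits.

9B12

One's-complement addition (fold any carry out of bit 15 back into bit 0):
  0x0FFB + 0x4BA6 = 0x05BA1
  0x5BA1 + 0x9D78 = 0x0F919
  0xF919 + 0xE4CB = 0x1DDE4 → wrap carry → 0xDDE5
  0xDDE5 + 0x8707 = 0x164EC → wrap carry → 0x64ED
One's-complement sum = 0x64ED.
Checksum = ~0x64ED & 0xFFFF = 0x9B12.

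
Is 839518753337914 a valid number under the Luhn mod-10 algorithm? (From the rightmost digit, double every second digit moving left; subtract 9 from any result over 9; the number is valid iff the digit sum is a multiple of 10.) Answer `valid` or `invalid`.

invalid

From the right, keep odd positions and double even positions (subtract 9 from any doubled value over 9):
  doubled (positions 2,4,...): 2 5 6 1 7 1 6 → sum 28
  kept (positions 1,3,...): 4 9 3 3 7 1 9 8 → sum 44
Total = 72.
72 mod 10 = 2, so the number is invalid.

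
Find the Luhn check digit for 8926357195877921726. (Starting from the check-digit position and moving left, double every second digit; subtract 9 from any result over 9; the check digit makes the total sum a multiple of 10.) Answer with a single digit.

0

Partial digits right→left: 6 2 7 1 2 9 7 7 8 5 9 1 7 5 3 6 2 9 8
Double every second digit counting from the check-digit position (so the 1st, 3rd, 5th, ... of the partial from the right).
  doubled (with −9 where >9): 3 5 4 5 7 9 5 6 4 7 → sum 55
  kept as-is: 2 1 9 7 5 1 5 6 9 → sum 45
Total = 55 + 45 = 100.
Check digit = (10 − (100 mod 10)) mod 10 = 0.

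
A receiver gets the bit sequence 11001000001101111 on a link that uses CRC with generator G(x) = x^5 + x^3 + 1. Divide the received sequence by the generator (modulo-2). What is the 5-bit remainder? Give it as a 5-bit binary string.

Modulo-2 division of 11001000001101111 by 101001:
  pos 0: 110010 XOR 101001 = 011011
  pos 1: 110110 XOR 101001 = 011111
  pos 2: 111110 XOR 101001 = 010111
  pos 3: 101110 XOR 101001 = 000111
  pos 6: 111011 XOR 101001 = 010010
  pos 7: 100100 XOR 101001 = 001101
  pos 9: 110111 XOR 101001 = 011110
  pos 10: 111101 XOR 101001 = 010100
  pos 11: 101001 XOR 101001 = 000000
Remainder = 00000 (zero — the frame passes the CRC check).

00000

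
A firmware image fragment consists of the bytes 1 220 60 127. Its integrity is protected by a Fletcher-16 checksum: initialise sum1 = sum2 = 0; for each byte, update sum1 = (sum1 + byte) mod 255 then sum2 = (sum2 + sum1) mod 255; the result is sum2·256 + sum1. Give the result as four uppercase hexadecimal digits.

Running sums (mod 255):
  after byte 0 (1): sum1=1, sum2=1
  after byte 1 (220): sum1=221, sum2=222
  after byte 2 (60): sum1=26, sum2=248
  after byte 3 (127): sum1=153, sum2=146
Checksum = sum2·256 + sum1 = 146·256 + 153 = 37529 = 0x9299.

9299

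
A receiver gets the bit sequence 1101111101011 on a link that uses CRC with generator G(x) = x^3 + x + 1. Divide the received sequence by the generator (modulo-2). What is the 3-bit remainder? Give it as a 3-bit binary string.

100

Modulo-2 division of 1101111101011 by 1011:
  pos 0: 1101 XOR 1011 = 0110
  pos 1: 1101 XOR 1011 = 0110
  pos 2: 1101 XOR 1011 = 0110
  pos 3: 1101 XOR 1011 = 0110
  pos 4: 1101 XOR 1011 = 0110
  pos 5: 1100 XOR 1011 = 0111
  pos 6: 1111 XOR 1011 = 0100
  pos 7: 1000 XOR 1011 = 0011
  pos 9: 1111 XOR 1011 = 0100
Remainder = 100 (nonzero — an error is detected).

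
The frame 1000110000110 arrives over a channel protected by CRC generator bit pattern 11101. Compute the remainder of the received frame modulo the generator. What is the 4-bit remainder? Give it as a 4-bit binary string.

0010

Modulo-2 division of 1000110000110 by 11101:
  pos 0: 10001 XOR 11101 = 01100
  pos 1: 11001 XOR 11101 = 00100
  pos 3: 10000 XOR 11101 = 01101
  pos 4: 11010 XOR 11101 = 00111
  pos 6: 11101 XOR 11101 = 00000
Remainder = 0010 (nonzero — an error is detected).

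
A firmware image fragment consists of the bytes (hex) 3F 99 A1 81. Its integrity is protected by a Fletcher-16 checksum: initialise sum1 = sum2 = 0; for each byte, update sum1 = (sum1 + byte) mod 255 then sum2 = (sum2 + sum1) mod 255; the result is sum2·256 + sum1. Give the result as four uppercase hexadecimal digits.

8EFB

Running sums (mod 255):
  after byte 0 (3F): sum1=63, sum2=63
  after byte 1 (99): sum1=216, sum2=24
  after byte 2 (A1): sum1=122, sum2=146
  after byte 3 (81): sum1=251, sum2=142
Checksum = sum2·256 + sum1 = 142·256 + 251 = 36603 = 0x8EFB.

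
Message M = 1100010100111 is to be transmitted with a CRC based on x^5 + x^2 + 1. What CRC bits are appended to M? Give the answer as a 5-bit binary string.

Append 5 zeros: 110001010011100000. Divide by 100101 (XOR where the leading bit is 1):
  pos 0: 110001 XOR 100101 = 010100
  pos 1: 101000 XOR 100101 = 001101
  pos 3: 110110 XOR 100101 = 010011
  pos 4: 100110 XOR 100101 = 000011
  pos 8: 111110 XOR 100101 = 011011
  pos 9: 110110 XOR 100101 = 010011
  pos 10: 100110 XOR 100101 = 000011
Remainder (last 5 bits) = 01100. This is the CRC / FCS.

01100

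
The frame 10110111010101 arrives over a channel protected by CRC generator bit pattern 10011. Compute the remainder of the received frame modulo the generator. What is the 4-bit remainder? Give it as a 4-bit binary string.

0000

Modulo-2 division of 10110111010101 by 10011:
  pos 0: 10110 XOR 10011 = 00101
  pos 2: 10111 XOR 10011 = 00100
  pos 4: 10010 XOR 10011 = 00001
  pos 8: 11010 XOR 10011 = 01001
  pos 9: 10011 XOR 10011 = 00000
Remainder = 0000 (zero — the frame passes the CRC check).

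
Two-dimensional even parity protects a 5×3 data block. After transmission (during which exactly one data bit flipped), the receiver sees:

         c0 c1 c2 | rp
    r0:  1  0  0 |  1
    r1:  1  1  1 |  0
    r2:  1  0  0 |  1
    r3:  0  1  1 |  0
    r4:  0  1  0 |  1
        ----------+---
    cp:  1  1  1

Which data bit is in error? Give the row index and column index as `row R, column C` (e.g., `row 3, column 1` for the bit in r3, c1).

Recompute each row's even parity and compare to rp:
  r0: data parity 1, sent rp 1 → ok
  r1: data parity 1, sent rp 0 → mismatch
  r2: data parity 1, sent rp 1 → ok
  r3: data parity 0, sent rp 0 → ok
  r4: data parity 1, sent rp 1 → ok
Recompute each column's even parity and compare to cp:
  c0: data parity 1, sent cp 1 → ok
  c1: data parity 1, sent cp 1 → ok
  c2: data parity 0, sent cp 1 → mismatch
Exactly one row (r1) and one column (c2) fail → the flipped bit is at their intersection.

row 1, column 2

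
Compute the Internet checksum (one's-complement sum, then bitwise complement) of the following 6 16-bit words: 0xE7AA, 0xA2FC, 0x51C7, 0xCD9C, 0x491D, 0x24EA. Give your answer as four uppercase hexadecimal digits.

E7EC

One's-complement addition (fold any carry out of bit 15 back into bit 0):
  0xE7AA + 0xA2FC = 0x18AA6 → wrap carry → 0x8AA7
  0x8AA7 + 0x51C7 = 0x0DC6E
  0xDC6E + 0xCD9C = 0x1AA0A → wrap carry → 0xAA0B
  0xAA0B + 0x491D = 0x0F328
  0xF328 + 0x24EA = 0x11812 → wrap carry → 0x1813
One's-complement sum = 0x1813.
Checksum = ~0x1813 & 0xFFFF = 0xE7EC.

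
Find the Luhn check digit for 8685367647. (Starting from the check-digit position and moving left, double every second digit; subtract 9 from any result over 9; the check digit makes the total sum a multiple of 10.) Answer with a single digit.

Partial digits right→left: 7 4 6 7 6 3 5 8 6 8
Double every second digit counting from the check-digit position (so the 1st, 3rd, 5th, ... of the partial from the right).
  doubled (with −9 where >9): 5 3 3 1 3 → sum 15
  kept as-is: 4 7 3 8 8 → sum 30
Total = 15 + 30 = 45.
Check digit = (10 − (45 mod 10)) mod 10 = 5.

5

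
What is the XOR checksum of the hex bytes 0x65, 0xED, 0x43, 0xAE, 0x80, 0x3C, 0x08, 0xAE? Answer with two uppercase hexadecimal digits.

7F

XOR the bytes together:
  start with 0x65
  0x65 ⊕ 0xED = 0x88
  0x88 ⊕ 0x43 = 0xCB
  0xCB ⊕ 0xAE = 0x65
  0x65 ⊕ 0x80 = 0xE5
  0xE5 ⊕ 0x3C = 0xD9
  0xD9 ⊕ 0x08 = 0xD1
  0xD1 ⊕ 0xAE = 0x7F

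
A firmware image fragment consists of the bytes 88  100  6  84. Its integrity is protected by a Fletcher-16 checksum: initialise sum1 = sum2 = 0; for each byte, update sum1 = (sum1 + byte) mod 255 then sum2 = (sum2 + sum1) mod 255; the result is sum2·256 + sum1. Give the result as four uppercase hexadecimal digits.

Running sums (mod 255):
  after byte 0 (88): sum1=88, sum2=88
  after byte 1 (100): sum1=188, sum2=21
  after byte 2 (6): sum1=194, sum2=215
  after byte 3 (84): sum1=23, sum2=238
Checksum = sum2·256 + sum1 = 238·256 + 23 = 60951 = 0xEE17.

EE17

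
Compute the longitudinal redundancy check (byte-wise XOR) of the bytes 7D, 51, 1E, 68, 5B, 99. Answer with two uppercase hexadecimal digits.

XOR the bytes together:
  start with 0x7D
  0x7D ⊕ 0x51 = 0x2C
  0x2C ⊕ 0x1E = 0x32
  0x32 ⊕ 0x68 = 0x5A
  0x5A ⊕ 0x5B = 0x01
  0x01 ⊕ 0x99 = 0x98

98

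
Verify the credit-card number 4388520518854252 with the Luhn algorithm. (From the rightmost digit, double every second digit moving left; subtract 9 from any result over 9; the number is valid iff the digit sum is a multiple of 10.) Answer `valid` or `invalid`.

invalid

From the right, keep odd positions and double even positions (subtract 9 from any doubled value over 9):
  doubled (positions 2,4,...): 1 8 7 2 0 1 7 8 → sum 34
  kept (positions 1,3,...): 2 2 5 8 5 2 8 3 → sum 35
Total = 69.
69 mod 10 = 9, so the number is invalid.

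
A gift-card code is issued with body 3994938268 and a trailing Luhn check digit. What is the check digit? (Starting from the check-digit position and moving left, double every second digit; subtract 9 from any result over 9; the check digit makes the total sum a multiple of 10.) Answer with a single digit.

1

Partial digits right→left: 8 6 2 8 3 9 4 9 9 3
Double every second digit counting from the check-digit position (so the 1st, 3rd, 5th, ... of the partial from the right).
  doubled (with −9 where >9): 7 4 6 8 9 → sum 34
  kept as-is: 6 8 9 9 3 → sum 35
Total = 34 + 35 = 69.
Check digit = (10 − (69 mod 10)) mod 10 = 1.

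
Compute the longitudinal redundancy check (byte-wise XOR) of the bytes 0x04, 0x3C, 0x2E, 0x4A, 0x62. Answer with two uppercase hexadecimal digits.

3E

XOR the bytes together:
  start with 0x04
  0x04 ⊕ 0x3C = 0x38
  0x38 ⊕ 0x2E = 0x16
  0x16 ⊕ 0x4A = 0x5C
  0x5C ⊕ 0x62 = 0x3E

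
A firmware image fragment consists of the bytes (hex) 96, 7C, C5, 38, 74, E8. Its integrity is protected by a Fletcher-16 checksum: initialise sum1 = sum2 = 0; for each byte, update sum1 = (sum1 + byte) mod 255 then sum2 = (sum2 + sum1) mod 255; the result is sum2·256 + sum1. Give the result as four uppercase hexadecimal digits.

Running sums (mod 255):
  after byte 0 (96): sum1=150, sum2=150
  after byte 1 (7C): sum1=19, sum2=169
  after byte 2 (C5): sum1=216, sum2=130
  after byte 3 (38): sum1=17, sum2=147
  after byte 4 (74): sum1=133, sum2=25
  after byte 5 (E8): sum1=110, sum2=135
Checksum = sum2·256 + sum1 = 135·256 + 110 = 34670 = 0x876E.

876E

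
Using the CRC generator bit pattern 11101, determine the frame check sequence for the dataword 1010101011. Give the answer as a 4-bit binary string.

1100

Append 4 zeros: 10101010110000. Divide by 11101 (XOR where the leading bit is 1):
  pos 0: 10101 XOR 11101 = 01000
  pos 1: 10000 XOR 11101 = 01101
  pos 2: 11011 XOR 11101 = 00110
  pos 4: 11001 XOR 11101 = 00100
  pos 6: 10010 XOR 11101 = 01111
  pos 7: 11110 XOR 11101 = 00011
Remainder (last 4 bits) = 1100. This is the CRC / FCS.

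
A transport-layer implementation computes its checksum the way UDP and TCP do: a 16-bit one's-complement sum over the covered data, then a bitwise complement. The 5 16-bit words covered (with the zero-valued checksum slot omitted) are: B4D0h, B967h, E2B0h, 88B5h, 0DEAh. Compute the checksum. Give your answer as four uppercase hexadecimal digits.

One's-complement addition (fold any carry out of bit 15 back into bit 0):
  0xB4D0 + 0xB967 = 0x16E37 → wrap carry → 0x6E38
  0x6E38 + 0xE2B0 = 0x150E8 → wrap carry → 0x50E9
  0x50E9 + 0x88B5 = 0x0D99E
  0xD99E + 0x0DEA = 0x0E788
One's-complement sum = 0xE788.
Checksum = ~0xE788 & 0xFFFF = 0x1877.

1877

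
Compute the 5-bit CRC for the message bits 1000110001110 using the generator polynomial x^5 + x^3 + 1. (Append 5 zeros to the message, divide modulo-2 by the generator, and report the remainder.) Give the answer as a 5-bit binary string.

10110

Append 5 zeros: 100011000111000000. Divide by 101001 (XOR where the leading bit is 1):
  pos 0: 100011 XOR 101001 = 001010
  pos 2: 101000 XOR 101001 = 000001
  pos 7: 101110 XOR 101001 = 000111
  pos 10: 111000 XOR 101001 = 010001
  pos 11: 100010 XOR 101001 = 001011
Remainder (last 5 bits) = 10110. This is the CRC / FCS.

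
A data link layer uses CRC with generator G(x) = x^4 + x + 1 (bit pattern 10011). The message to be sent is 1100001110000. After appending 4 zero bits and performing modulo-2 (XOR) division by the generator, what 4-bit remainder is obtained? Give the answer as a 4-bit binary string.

Append 4 zeros: 11000011100000000. Divide by 10011 (XOR where the leading bit is 1):
  pos 0: 11000 XOR 10011 = 01011
  pos 1: 10110 XOR 10011 = 00101
  pos 3: 10111 XOR 10011 = 00100
  pos 5: 10010 XOR 10011 = 00001
  pos 9: 10000 XOR 10011 = 00011
  pos 12: 11000 XOR 10011 = 01011
Remainder (last 4 bits) = 1011. This is the CRC / FCS.

1011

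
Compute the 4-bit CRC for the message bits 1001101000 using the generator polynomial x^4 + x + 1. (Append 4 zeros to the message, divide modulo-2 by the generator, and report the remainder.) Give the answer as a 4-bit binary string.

1011

Append 4 zeros: 10011010000000. Divide by 10011 (XOR where the leading bit is 1):
  pos 0: 10011 XOR 10011 = 00000
  pos 6: 10000 XOR 10011 = 00011
  pos 9: 11000 XOR 10011 = 01011
Remainder (last 4 bits) = 1011. This is the CRC / FCS.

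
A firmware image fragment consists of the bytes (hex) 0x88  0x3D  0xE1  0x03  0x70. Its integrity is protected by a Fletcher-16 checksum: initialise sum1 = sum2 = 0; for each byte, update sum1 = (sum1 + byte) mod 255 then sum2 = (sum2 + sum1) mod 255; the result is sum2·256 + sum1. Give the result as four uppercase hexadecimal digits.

Running sums (mod 255):
  after byte 0 (0x88): sum1=136, sum2=136
  after byte 1 (0x3D): sum1=197, sum2=78
  after byte 2 (0xE1): sum1=167, sum2=245
  after byte 3 (0x03): sum1=170, sum2=160
  after byte 4 (0x70): sum1=27, sum2=187
Checksum = sum2·256 + sum1 = 187·256 + 27 = 47899 = 0xBB1B.

BB1B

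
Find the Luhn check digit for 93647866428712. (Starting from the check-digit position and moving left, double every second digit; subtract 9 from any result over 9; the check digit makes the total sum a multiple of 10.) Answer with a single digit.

Partial digits right→left: 2 1 7 8 2 4 6 6 8 7 4 6 3 9
Double every second digit counting from the check-digit position (so the 1st, 3rd, 5th, ... of the partial from the right).
  doubled (with −9 where >9): 4 5 4 3 7 8 6 → sum 37
  kept as-is: 1 8 4 6 7 6 9 → sum 41
Total = 37 + 41 = 78.
Check digit = (10 − (78 mod 10)) mod 10 = 2.

2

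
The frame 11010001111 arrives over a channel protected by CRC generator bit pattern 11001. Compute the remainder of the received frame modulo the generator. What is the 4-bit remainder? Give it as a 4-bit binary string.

0111

Modulo-2 division of 11010001111 by 11001:
  pos 0: 11010 XOR 11001 = 00011
  pos 3: 11001 XOR 11001 = 00000
Remainder = 0111 (nonzero — an error is detected).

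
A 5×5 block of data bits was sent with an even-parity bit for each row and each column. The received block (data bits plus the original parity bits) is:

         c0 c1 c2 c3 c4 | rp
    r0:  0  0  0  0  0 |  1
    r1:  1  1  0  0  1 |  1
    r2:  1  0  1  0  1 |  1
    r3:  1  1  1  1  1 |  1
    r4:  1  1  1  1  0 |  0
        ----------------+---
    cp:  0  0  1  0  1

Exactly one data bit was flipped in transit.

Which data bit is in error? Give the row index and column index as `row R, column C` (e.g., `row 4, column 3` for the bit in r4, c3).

Recompute each row's even parity and compare to rp:
  r0: data parity 0, sent rp 1 → mismatch
  r1: data parity 1, sent rp 1 → ok
  r2: data parity 1, sent rp 1 → ok
  r3: data parity 1, sent rp 1 → ok
  r4: data parity 0, sent rp 0 → ok
Recompute each column's even parity and compare to cp:
  c0: data parity 0, sent cp 0 → ok
  c1: data parity 1, sent cp 0 → mismatch
  c2: data parity 1, sent cp 1 → ok
  c3: data parity 0, sent cp 0 → ok
  c4: data parity 1, sent cp 1 → ok
Exactly one row (r0) and one column (c1) fail → the flipped bit is at their intersection.

row 0, column 1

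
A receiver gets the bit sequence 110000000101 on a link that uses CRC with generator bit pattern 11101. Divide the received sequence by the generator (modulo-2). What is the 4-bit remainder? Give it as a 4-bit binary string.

0000

Modulo-2 division of 110000000101 by 11101:
  pos 0: 11000 XOR 11101 = 00101
  pos 2: 10100 XOR 11101 = 01001
  pos 3: 10010 XOR 11101 = 01111
  pos 4: 11110 XOR 11101 = 00011
  pos 7: 11101 XOR 11101 = 00000
Remainder = 0000 (zero — the frame passes the CRC check).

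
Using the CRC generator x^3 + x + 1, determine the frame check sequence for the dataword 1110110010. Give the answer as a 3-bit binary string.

111

Append 3 zeros: 1110110010000. Divide by 1011 (XOR where the leading bit is 1):
  pos 0: 1110 XOR 1011 = 0101
  pos 1: 1011 XOR 1011 = 0000
  pos 5: 1001 XOR 1011 = 0010
  pos 7: 1000 XOR 1011 = 0011
  pos 9: 1100 XOR 1011 = 0111
Remainder (last 3 bits) = 111. This is the CRC / FCS.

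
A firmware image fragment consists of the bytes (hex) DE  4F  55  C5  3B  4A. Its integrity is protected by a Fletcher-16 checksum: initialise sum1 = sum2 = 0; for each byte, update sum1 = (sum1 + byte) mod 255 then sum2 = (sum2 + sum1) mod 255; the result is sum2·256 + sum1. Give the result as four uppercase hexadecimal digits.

2DCE

Running sums (mod 255):
  after byte 0 (DE): sum1=222, sum2=222
  after byte 1 (4F): sum1=46, sum2=13
  after byte 2 (55): sum1=131, sum2=144
  after byte 3 (C5): sum1=73, sum2=217
  after byte 4 (3B): sum1=132, sum2=94
  after byte 5 (4A): sum1=206, sum2=45
Checksum = sum2·256 + sum1 = 45·256 + 206 = 11726 = 0x2DCE.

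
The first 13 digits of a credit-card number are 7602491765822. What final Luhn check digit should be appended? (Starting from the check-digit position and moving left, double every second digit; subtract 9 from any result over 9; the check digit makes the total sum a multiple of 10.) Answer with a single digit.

0

Partial digits right→left: 2 2 8 5 6 7 1 9 4 2 0 6 7
Double every second digit counting from the check-digit position (so the 1st, 3rd, 5th, ... of the partial from the right).
  doubled (with −9 where >9): 4 7 3 2 8 0 5 → sum 29
  kept as-is: 2 5 7 9 2 6 → sum 31
Total = 29 + 31 = 60.
Check digit = (10 − (60 mod 10)) mod 10 = 0.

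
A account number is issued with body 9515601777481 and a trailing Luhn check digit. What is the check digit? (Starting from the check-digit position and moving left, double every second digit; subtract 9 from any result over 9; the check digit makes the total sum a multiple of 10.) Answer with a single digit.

7

Partial digits right→left: 1 8 4 7 7 7 1 0 6 5 1 5 9
Double every second digit counting from the check-digit position (so the 1st, 3rd, 5th, ... of the partial from the right).
  doubled (with −9 where >9): 2 8 5 2 3 2 9 → sum 31
  kept as-is: 8 7 7 0 5 5 → sum 32
Total = 31 + 32 = 63.
Check digit = (10 − (63 mod 10)) mod 10 = 7.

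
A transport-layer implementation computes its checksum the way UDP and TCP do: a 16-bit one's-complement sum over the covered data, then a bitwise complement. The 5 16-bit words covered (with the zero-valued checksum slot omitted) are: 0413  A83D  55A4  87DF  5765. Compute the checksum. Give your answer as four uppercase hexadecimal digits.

One's-complement addition (fold any carry out of bit 15 back into bit 0):
  0x0413 + 0xA83D = 0x0AC50
  0xAC50 + 0x55A4 = 0x101F4 → wrap carry → 0x01F5
  0x01F5 + 0x87DF = 0x089D4
  0x89D4 + 0x5765 = 0x0E139
One's-complement sum = 0xE139.
Checksum = ~0xE139 & 0xFFFF = 0x1EC6.

1EC6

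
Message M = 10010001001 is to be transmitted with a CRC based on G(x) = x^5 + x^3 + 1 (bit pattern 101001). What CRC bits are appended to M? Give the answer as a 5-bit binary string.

01011

Append 5 zeros: 1001000100100000. Divide by 101001 (XOR where the leading bit is 1):
  pos 0: 100100 XOR 101001 = 001101
  pos 2: 110101 XOR 101001 = 011100
  pos 3: 111000 XOR 101001 = 010001
  pos 4: 100010 XOR 101001 = 001011
  pos 6: 101110 XOR 101001 = 000111
  pos 9: 111000 XOR 101001 = 010001
  pos 10: 100010 XOR 101001 = 001011
Remainder (last 5 bits) = 01011. This is the CRC / FCS.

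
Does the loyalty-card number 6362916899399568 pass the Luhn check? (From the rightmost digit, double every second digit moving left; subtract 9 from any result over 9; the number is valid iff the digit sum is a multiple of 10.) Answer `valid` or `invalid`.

valid

From the right, keep odd positions and double even positions (subtract 9 from any doubled value over 9):
  doubled (positions 2,4,...): 3 9 6 9 3 9 3 3 → sum 45
  kept (positions 1,3,...): 8 5 9 9 8 1 2 3 → sum 45
Total = 90.
90 mod 10 = 0, so the number is valid.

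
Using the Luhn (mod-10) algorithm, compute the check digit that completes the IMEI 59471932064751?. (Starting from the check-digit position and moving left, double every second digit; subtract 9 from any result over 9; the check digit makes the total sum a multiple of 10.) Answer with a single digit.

Partial digits right→left: 1 5 7 4 6 0 2 3 9 1 7 4 9 5
Double every second digit counting from the check-digit position (so the 1st, 3rd, 5th, ... of the partial from the right).
  doubled (with −9 where >9): 2 5 3 4 9 5 9 → sum 37
  kept as-is: 5 4 0 3 1 4 5 → sum 22
Total = 37 + 22 = 59.
Check digit = (10 − (59 mod 10)) mod 10 = 1.

1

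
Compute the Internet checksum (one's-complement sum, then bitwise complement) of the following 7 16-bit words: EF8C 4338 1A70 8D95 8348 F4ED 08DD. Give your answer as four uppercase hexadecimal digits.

One's-complement addition (fold any carry out of bit 15 back into bit 0):
  0xEF8C + 0x4338 = 0x132C4 → wrap carry → 0x32C5
  0x32C5 + 0x1A70 = 0x04D35
  0x4D35 + 0x8D95 = 0x0DACA
  0xDACA + 0x8348 = 0x15E12 → wrap carry → 0x5E13
  0x5E13 + 0xF4ED = 0x15300 → wrap carry → 0x5301
  0x5301 + 0x08DD = 0x05BDE
One's-complement sum = 0x5BDE.
Checksum = ~0x5BDE & 0xFFFF = 0xA421.

A421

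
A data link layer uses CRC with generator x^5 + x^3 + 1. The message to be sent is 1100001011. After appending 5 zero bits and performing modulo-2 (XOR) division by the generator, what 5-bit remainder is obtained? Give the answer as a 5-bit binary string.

Append 5 zeros: 110000101100000. Divide by 101001 (XOR where the leading bit is 1):
  pos 0: 110000 XOR 101001 = 011001
  pos 1: 110011 XOR 101001 = 011010
  pos 2: 110100 XOR 101001 = 011101
  pos 3: 111011 XOR 101001 = 010010
  pos 4: 100101 XOR 101001 = 001100
  pos 6: 110000 XOR 101001 = 011001
  pos 7: 110010 XOR 101001 = 011011
  pos 8: 110110 XOR 101001 = 011111
  pos 9: 111110 XOR 101001 = 010111
Remainder (last 5 bits) = 10111. This is the CRC / FCS.

10111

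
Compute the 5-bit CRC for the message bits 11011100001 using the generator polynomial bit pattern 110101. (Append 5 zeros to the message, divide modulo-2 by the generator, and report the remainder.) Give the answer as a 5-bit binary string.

11011

Append 5 zeros: 1101110000100000. Divide by 110101 (XOR where the leading bit is 1):
  pos 0: 110111 XOR 110101 = 000010
  pos 4: 100000 XOR 110101 = 010101
  pos 5: 101011 XOR 110101 = 011110
  pos 6: 111100 XOR 110101 = 001001
  pos 8: 100100 XOR 110101 = 010001
  pos 9: 100010 XOR 110101 = 010111
  pos 10: 101110 XOR 110101 = 011011
Remainder (last 5 bits) = 11011. This is the CRC / FCS.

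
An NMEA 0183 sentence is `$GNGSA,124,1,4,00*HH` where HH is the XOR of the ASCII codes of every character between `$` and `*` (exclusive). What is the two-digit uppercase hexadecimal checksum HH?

XOR the ASCII codes of the payload characters:
  'G' = 0x47 → acc = 0x47
  'N' = 0x4E → acc = 0x09
  'G' = 0x47 → acc = 0x4E
  'S' = 0x53 → acc = 0x1D
  'A' = 0x41 → acc = 0x5C
  ',' = 0x2C → acc = 0x70
  '1' = 0x31 → acc = 0x41
  '2' = 0x32 → acc = 0x73
  '4' = 0x34 → acc = 0x47
  ',' = 0x2C → acc = 0x6B
  '1' = 0x31 → acc = 0x5A
  ',' = 0x2C → acc = 0x76
  '4' = 0x34 → acc = 0x42
  ',' = 0x2C → acc = 0x6E
  '0' = 0x30 → acc = 0x5E
  '0' = 0x30 → acc = 0x6E
Checksum = 0x6E.

6E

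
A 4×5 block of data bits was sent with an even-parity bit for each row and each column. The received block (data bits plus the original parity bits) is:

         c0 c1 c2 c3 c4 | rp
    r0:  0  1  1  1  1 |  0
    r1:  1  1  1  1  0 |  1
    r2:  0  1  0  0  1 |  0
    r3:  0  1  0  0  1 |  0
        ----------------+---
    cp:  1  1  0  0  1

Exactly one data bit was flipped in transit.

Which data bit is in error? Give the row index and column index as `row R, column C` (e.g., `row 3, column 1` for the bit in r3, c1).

Recompute each row's even parity and compare to rp:
  r0: data parity 0, sent rp 0 → ok
  r1: data parity 0, sent rp 1 → mismatch
  r2: data parity 0, sent rp 0 → ok
  r3: data parity 0, sent rp 0 → ok
Recompute each column's even parity and compare to cp:
  c0: data parity 1, sent cp 1 → ok
  c1: data parity 0, sent cp 1 → mismatch
  c2: data parity 0, sent cp 0 → ok
  c3: data parity 0, sent cp 0 → ok
  c4: data parity 1, sent cp 1 → ok
Exactly one row (r1) and one column (c1) fail → the flipped bit is at their intersection.

row 1, column 1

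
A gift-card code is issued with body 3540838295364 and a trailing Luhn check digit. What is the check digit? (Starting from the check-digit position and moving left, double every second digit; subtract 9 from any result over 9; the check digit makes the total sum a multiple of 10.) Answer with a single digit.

8

Partial digits right→left: 4 6 3 5 9 2 8 3 8 0 4 5 3
Double every second digit counting from the check-digit position (so the 1st, 3rd, 5th, ... of the partial from the right).
  doubled (with −9 where >9): 8 6 9 7 7 8 6 → sum 51
  kept as-is: 6 5 2 3 0 5 → sum 21
Total = 51 + 21 = 72.
Check digit = (10 − (72 mod 10)) mod 10 = 8.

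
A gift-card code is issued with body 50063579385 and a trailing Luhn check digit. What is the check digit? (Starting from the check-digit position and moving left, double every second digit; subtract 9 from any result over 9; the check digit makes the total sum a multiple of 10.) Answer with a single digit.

3

Partial digits right→left: 5 8 3 9 7 5 3 6 0 0 5
Double every second digit counting from the check-digit position (so the 1st, 3rd, 5th, ... of the partial from the right).
  doubled (with −9 where >9): 1 6 5 6 0 1 → sum 19
  kept as-is: 8 9 5 6 0 → sum 28
Total = 19 + 28 = 47.
Check digit = (10 − (47 mod 10)) mod 10 = 3.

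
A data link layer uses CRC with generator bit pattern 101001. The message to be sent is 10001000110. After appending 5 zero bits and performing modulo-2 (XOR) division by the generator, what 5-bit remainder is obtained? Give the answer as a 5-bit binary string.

10110

Append 5 zeros: 1000100011000000. Divide by 101001 (XOR where the leading bit is 1):
  pos 0: 100010 XOR 101001 = 001011
  pos 2: 101100 XOR 101001 = 000101
  pos 5: 101110 XOR 101001 = 000111
  pos 8: 111000 XOR 101001 = 010001
  pos 9: 100010 XOR 101001 = 001011
Remainder (last 5 bits) = 10110. This is the CRC / FCS.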